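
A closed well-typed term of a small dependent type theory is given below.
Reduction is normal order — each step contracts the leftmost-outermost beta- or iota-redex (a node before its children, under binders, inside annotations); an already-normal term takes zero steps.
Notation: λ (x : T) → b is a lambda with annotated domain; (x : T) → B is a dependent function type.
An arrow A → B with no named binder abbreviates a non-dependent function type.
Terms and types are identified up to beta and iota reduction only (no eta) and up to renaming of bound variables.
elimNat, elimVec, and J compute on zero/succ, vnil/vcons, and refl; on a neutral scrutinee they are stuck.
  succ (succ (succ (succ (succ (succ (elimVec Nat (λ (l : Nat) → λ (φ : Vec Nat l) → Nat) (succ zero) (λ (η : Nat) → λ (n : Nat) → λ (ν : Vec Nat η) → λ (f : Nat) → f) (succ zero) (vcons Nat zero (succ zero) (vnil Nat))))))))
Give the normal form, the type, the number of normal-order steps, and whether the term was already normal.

resulting normal form:
  succ (succ (succ (succ (succ (succ (succ zero))))))
type:
  Nat
reduction steps (normal order): 6
already normal: no
first redex: an elimVec iota-redex


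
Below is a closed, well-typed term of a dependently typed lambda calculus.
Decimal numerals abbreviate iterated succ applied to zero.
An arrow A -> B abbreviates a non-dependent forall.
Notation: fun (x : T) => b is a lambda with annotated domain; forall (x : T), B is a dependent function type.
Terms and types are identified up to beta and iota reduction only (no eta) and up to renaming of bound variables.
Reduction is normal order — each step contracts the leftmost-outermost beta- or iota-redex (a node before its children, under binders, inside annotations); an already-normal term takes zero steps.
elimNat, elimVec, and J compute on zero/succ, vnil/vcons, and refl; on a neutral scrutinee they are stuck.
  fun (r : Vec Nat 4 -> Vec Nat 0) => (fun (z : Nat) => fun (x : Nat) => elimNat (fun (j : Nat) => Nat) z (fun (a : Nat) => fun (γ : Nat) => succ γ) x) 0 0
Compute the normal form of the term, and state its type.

resulting normal form:
  fun (r : Vec Nat 4 -> Vec Nat 0) => 0
type:
  (Vec Nat 4 -> Vec Nat 0) -> Nat
observation: the leftmost-outermost redex is a beta-redex, and normalization takes 3 steps.


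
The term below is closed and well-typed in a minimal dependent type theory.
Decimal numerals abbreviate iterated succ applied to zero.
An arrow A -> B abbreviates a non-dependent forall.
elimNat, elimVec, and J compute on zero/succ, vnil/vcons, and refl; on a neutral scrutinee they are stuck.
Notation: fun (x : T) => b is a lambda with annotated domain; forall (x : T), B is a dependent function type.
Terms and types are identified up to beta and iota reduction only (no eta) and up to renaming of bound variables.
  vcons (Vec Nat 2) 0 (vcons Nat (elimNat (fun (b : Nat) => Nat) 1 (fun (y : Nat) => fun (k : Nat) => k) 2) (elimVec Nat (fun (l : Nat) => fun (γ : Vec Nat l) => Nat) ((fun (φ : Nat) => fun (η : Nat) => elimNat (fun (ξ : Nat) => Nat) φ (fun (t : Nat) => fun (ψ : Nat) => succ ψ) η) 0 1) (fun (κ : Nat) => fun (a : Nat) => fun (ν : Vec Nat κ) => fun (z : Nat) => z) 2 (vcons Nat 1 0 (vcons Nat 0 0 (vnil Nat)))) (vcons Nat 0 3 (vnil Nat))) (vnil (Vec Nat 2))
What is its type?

type:
  Vec (Vec Nat 2) 1


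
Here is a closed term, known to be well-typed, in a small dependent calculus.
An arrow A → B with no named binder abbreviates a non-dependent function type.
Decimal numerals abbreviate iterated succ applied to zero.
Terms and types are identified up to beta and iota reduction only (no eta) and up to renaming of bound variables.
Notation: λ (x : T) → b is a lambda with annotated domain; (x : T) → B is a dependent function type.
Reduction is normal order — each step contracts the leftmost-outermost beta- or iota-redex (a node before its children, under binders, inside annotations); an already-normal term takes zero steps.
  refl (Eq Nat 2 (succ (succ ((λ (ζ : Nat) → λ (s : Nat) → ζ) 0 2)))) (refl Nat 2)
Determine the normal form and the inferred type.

normal form:
  refl (Eq Nat 2 2) (refl Nat 2)
type:
  Eq (Eq Nat 2 2) (refl Nat 2) (refl Nat 2)
observation: contracting a beta-redex first, the term normalizes in 2 steps.


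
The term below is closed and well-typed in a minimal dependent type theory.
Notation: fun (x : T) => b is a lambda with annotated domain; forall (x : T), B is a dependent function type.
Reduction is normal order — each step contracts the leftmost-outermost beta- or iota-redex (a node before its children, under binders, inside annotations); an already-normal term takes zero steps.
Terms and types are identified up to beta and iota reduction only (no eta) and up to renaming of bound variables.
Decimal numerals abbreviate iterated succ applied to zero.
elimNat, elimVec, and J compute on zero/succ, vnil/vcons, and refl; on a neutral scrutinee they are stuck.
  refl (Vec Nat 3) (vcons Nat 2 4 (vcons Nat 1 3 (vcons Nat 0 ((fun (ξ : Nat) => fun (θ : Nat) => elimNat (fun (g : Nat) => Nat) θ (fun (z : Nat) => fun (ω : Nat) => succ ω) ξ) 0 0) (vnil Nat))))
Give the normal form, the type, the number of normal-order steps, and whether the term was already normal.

resulting normal form:
  refl (Vec Nat 3) (vcons Nat 2 4 (vcons Nat 1 3 (vcons Nat 0 0 (vnil Nat))))
inferred type:
  Eq (Vec Nat 3) (vcons Nat 2 4 (vcons Nat 1 3 (vcons Nat 0 0 (vnil Nat)))) (vcons Nat 2 4 (vcons Nat 1 3 (vcons Nat 0 0 (vnil Nat))))
normal-order step count: 3
already normal: no
first contracted redex: a beta-redex


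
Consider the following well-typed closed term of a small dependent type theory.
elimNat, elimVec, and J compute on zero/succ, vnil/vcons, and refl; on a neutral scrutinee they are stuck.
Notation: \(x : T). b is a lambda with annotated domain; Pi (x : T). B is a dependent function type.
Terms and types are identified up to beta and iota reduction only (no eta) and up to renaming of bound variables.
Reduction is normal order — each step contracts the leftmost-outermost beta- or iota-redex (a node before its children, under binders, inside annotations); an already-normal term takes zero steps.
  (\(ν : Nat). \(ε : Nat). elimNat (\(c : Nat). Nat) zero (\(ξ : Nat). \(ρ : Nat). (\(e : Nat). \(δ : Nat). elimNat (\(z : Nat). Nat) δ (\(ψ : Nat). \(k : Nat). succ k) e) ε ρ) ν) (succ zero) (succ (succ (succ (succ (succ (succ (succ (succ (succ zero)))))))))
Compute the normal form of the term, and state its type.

resulting normal form:
  succ (succ (succ (succ (succ (succ (succ (succ (succ zero))))))))
the term's type:
  Nat
observation: 36 normal-order steps normalize the term, beginning with a beta-redex.


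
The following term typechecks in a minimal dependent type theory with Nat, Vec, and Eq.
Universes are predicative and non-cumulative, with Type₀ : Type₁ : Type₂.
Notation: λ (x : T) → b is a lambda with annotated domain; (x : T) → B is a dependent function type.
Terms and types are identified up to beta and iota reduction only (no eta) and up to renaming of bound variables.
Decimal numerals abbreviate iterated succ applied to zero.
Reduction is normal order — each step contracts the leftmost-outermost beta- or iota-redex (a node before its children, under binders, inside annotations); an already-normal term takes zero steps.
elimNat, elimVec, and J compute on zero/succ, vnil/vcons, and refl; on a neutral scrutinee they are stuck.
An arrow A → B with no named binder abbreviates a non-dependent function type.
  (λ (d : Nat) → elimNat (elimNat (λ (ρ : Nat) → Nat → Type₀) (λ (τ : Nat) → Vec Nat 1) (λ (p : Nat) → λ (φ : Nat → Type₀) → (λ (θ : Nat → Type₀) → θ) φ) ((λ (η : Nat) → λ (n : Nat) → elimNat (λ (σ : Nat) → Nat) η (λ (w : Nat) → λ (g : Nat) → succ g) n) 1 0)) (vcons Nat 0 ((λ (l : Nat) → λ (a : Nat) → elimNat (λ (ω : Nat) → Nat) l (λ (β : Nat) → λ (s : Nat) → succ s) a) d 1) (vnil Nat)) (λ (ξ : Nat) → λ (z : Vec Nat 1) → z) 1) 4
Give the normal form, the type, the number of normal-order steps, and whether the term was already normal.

reduced normal form:
  vcons Nat 0 5 (vnil Nat)
the term's type:
  Vec Nat 1
reduction steps (normal order): 11
already normal: no
first contracted redex: a beta-redex


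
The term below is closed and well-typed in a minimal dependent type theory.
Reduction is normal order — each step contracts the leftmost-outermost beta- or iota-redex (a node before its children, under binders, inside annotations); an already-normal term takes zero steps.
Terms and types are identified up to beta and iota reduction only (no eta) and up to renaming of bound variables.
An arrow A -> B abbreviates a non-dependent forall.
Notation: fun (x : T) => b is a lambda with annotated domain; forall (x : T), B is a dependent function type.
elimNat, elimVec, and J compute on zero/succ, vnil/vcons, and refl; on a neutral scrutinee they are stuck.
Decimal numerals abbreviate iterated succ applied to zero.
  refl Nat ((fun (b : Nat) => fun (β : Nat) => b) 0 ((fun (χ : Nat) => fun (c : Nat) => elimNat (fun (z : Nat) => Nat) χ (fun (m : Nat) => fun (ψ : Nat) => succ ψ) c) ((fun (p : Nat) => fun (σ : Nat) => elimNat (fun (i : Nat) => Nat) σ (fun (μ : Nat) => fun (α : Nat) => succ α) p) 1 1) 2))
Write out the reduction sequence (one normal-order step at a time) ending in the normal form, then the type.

normal-order reduction sequence:
  refl Nat ((fun (b : Nat) => fun (β : Nat) => b) 0 ((fun (χ : Nat) => fun (c : Nat) => elimNat (fun (z : Nat) => Nat) χ (fun (m : Nat) => fun (ψ : Nat) => succ ψ) c) ((fun (p : Nat) => fun (σ : Nat) => elimNat (fun (i : Nat) => Nat) σ (fun (μ : Nat) => fun (α : Nat) => succ α) p) 1 1) 2))
  ~> refl Nat ((fun (b : Nat) => 0) ((fun (β : Nat) => fun (χ : Nat) => elimNat (fun (c : Nat) => Nat) β (fun (z : Nat) => fun (m : Nat) => succ m) χ) ((fun (ψ : Nat) => fun (p : Nat) => elimNat (fun (σ : Nat) => Nat) p (fun (i : Nat) => fun (μ : Nat) => succ μ) ψ) 1 1) 2))
  ~> refl Nat 0
the term's type:
  Eq Nat 0 0


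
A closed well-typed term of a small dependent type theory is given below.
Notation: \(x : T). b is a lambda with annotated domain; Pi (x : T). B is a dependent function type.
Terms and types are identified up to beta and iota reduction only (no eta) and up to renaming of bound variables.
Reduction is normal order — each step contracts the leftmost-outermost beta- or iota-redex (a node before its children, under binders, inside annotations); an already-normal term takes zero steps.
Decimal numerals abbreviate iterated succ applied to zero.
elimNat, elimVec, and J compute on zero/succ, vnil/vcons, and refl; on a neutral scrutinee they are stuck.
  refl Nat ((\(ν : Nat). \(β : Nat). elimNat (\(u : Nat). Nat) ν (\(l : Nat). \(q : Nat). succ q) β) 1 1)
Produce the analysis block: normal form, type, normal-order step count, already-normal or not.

reduced normal form:
  refl Nat 2
inferred type:
  Eq Nat 2 2
normal-order step count: 6
term was already normal: no
first redex: a beta-redex


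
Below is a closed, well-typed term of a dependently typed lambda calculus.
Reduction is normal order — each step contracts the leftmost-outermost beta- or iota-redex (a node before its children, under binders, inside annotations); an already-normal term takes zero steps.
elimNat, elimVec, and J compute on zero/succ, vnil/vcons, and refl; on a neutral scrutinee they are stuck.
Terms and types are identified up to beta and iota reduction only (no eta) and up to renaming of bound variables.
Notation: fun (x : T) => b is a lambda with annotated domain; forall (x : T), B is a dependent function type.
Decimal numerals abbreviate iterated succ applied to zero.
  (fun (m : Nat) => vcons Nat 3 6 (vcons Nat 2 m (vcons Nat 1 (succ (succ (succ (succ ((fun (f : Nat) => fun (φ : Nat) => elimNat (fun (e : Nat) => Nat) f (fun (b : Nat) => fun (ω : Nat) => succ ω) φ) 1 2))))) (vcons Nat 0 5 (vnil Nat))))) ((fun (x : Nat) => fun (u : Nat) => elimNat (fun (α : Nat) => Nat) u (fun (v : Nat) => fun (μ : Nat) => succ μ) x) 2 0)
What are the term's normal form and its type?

reduced normal form:
  vcons Nat 3 6 (vcons Nat 2 2 (vcons Nat 1 7 (vcons Nat 0 5 (vnil Nat))))
inferred type:
  Vec Nat 4


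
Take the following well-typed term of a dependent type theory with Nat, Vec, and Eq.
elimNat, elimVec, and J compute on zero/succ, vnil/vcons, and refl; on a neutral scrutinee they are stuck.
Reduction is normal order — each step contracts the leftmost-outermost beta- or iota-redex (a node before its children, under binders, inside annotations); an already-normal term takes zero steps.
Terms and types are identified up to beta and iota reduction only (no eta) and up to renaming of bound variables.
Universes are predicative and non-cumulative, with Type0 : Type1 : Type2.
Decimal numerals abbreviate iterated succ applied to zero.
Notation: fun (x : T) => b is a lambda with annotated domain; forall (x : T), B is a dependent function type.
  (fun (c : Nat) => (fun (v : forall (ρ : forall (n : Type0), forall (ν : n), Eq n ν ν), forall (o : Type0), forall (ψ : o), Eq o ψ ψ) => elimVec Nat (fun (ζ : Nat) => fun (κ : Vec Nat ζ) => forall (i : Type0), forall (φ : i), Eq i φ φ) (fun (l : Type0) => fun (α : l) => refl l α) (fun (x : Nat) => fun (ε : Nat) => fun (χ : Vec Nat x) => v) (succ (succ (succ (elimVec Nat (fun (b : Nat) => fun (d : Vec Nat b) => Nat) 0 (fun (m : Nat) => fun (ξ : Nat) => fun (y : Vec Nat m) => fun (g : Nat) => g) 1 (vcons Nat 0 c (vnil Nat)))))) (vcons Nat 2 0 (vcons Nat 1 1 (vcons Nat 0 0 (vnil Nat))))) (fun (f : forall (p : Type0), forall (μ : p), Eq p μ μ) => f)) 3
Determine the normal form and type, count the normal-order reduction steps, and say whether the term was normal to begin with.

resulting normal form:
  fun (c : Type0) => fun (v : c) => refl c v
the term's type:
  forall (c : Type0), forall (v : c), Eq c v v
reduction steps (normal order): 18
already normal: no
first contracted redex: a beta-redex


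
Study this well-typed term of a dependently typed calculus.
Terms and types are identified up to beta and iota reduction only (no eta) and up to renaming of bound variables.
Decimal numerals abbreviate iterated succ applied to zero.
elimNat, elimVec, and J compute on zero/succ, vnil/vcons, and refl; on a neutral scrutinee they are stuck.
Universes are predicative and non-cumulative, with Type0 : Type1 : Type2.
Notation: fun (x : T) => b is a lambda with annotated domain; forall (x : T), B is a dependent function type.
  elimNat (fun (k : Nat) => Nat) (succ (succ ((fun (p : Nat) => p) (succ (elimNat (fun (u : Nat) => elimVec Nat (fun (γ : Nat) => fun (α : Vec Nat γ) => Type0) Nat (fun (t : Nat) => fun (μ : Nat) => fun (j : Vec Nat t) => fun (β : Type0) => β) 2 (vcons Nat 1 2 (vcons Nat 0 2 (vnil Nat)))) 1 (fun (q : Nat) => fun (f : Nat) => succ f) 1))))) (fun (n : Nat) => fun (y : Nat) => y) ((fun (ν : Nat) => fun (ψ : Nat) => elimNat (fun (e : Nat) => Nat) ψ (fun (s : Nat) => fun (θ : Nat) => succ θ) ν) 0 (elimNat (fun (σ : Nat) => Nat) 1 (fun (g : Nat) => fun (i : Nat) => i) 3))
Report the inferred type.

type:
  Nat


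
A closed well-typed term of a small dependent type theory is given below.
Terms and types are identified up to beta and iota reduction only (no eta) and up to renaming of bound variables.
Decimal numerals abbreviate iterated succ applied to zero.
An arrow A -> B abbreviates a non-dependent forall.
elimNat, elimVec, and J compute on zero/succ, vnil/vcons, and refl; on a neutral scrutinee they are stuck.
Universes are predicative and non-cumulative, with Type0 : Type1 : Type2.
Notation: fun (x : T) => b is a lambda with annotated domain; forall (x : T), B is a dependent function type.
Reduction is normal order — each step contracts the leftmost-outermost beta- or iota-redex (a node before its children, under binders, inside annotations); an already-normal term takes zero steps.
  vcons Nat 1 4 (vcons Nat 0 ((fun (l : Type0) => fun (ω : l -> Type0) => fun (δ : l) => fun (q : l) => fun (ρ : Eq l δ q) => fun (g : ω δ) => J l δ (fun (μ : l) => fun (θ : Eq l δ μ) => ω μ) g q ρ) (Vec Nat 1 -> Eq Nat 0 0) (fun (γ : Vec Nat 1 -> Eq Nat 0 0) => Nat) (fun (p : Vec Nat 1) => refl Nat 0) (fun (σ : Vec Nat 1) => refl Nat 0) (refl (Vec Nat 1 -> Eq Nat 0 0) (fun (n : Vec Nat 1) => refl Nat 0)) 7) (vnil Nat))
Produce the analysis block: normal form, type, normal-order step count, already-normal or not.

reduced normal form:
  vcons Nat 1 4 (vcons Nat 0 7 (vnil Nat))
type:
  Vec Nat 2
steps to reach normal form (normal order): 7
term was already normal: no
first contracted redex: a beta-redex


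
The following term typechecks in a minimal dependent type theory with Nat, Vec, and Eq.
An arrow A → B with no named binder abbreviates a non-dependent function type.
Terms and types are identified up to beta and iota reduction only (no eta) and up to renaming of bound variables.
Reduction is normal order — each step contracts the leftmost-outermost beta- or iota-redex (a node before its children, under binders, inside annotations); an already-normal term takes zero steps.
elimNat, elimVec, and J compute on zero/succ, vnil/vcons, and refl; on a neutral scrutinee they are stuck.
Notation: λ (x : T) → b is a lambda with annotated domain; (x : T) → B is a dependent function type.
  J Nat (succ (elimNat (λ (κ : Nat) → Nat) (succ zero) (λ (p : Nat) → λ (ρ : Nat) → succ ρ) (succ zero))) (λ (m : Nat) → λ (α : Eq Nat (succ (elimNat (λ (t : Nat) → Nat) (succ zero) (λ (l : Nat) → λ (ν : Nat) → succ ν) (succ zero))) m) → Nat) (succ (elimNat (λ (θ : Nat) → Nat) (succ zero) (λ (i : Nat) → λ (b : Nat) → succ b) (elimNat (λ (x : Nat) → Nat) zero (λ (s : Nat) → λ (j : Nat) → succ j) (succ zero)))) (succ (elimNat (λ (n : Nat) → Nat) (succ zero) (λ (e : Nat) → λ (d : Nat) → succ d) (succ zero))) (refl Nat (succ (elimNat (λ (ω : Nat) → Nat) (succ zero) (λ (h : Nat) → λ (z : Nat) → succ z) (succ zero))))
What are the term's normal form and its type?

normal form:
  succ (succ (succ zero))
inferred type:
  Nat


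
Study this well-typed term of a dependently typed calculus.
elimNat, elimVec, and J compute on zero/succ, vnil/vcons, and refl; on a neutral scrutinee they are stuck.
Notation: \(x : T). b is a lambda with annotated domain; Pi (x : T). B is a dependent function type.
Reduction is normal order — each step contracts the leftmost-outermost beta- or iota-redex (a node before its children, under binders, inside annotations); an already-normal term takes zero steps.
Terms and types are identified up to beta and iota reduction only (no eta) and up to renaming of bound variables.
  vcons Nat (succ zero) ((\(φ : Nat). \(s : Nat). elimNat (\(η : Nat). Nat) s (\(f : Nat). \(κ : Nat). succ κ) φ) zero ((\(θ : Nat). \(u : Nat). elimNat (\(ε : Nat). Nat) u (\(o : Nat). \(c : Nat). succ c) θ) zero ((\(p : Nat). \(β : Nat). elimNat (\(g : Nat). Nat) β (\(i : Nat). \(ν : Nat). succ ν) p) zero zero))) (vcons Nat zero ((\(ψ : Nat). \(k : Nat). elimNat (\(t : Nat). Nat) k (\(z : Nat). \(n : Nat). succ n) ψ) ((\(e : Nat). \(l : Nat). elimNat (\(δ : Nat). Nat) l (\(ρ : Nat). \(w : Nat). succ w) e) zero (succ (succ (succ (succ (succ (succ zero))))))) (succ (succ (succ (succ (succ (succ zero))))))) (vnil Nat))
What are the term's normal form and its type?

normal form:
  vcons Nat (succ zero) zero (vcons Nat zero (succ (succ (succ (succ (succ (succ (succ (succ (succ (succ (succ (succ zero)))))))))))) (vnil Nat))
the term's type:
  Vec Nat (succ (succ zero))


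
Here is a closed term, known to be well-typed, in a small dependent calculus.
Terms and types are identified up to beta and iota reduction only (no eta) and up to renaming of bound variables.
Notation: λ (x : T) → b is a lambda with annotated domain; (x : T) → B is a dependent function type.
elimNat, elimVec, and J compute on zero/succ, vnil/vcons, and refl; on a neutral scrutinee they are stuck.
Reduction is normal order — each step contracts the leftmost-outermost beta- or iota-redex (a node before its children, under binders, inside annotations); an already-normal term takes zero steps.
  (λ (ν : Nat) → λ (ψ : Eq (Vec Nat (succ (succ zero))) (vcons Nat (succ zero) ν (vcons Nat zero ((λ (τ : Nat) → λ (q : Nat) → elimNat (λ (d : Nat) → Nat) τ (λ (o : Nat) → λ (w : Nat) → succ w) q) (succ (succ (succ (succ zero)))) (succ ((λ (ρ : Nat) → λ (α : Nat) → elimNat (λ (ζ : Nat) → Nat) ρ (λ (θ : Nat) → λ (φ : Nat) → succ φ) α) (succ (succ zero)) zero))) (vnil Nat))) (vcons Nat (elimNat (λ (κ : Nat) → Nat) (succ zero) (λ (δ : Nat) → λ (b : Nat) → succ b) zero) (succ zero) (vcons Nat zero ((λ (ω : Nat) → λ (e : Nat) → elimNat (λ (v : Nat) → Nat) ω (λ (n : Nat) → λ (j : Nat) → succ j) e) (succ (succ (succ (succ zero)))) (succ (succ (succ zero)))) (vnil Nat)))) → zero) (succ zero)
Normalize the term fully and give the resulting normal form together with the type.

reduced normal form:
  λ (ν : Eq (Vec Nat (succ (succ zero))) (vcons Nat (succ zero) (succ zero) (vcons Nat zero (succ (succ (succ (succ (succ (succ (succ zero))))))) (vnil Nat))) (vcons Nat (succ zero) (succ zero) (vcons Nat zero (succ (succ (succ (succ (succ (succ (succ zero))))))) (vnil Nat)))) → zero
inferred type:
  (ν : Eq (Vec Nat (succ (succ zero))) (vcons Nat (succ zero) (succ zero) (vcons Nat zero (succ (succ (succ (succ (succ (succ (succ zero))))))) (vnil Nat))) (vcons Nat (succ zero) (succ zero) (vcons Nat zero (succ (succ (succ (succ (succ (succ (succ zero))))))) (vnil Nat)))) → Nat


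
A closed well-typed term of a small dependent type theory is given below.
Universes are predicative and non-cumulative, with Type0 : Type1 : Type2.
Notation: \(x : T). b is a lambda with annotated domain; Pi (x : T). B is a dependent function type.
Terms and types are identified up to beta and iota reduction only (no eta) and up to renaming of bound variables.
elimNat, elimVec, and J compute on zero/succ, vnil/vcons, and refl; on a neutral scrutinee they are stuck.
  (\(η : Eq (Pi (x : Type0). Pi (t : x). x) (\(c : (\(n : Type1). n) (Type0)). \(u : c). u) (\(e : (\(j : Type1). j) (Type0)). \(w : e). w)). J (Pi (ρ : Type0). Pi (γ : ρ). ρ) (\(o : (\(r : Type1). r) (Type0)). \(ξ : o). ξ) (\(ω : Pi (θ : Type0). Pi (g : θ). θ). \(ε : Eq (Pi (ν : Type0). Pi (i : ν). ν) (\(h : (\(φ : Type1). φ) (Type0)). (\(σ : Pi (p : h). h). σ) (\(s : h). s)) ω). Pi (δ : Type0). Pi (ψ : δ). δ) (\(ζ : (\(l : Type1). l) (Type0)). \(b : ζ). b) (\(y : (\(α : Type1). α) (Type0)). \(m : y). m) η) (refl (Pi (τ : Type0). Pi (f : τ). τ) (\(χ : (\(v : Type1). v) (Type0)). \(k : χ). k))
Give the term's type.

inferred type:
  Pi (η : Type0). Pi (x : η). η


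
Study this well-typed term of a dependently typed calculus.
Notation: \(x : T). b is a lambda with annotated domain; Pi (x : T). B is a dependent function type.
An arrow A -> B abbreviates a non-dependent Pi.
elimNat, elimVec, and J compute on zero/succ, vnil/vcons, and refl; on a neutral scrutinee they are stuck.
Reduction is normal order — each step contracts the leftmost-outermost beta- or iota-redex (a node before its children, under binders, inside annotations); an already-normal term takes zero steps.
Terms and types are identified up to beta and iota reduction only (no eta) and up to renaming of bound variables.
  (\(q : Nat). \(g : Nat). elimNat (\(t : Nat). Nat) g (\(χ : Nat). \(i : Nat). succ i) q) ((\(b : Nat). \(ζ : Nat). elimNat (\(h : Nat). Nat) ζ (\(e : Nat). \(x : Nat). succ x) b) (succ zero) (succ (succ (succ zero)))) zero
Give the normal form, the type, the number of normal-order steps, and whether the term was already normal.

normal form:
  succ (succ (succ (succ zero)))
type:
  Nat
steps to reach normal form (normal order): 21
term was already normal: no
first redex: a beta-redex


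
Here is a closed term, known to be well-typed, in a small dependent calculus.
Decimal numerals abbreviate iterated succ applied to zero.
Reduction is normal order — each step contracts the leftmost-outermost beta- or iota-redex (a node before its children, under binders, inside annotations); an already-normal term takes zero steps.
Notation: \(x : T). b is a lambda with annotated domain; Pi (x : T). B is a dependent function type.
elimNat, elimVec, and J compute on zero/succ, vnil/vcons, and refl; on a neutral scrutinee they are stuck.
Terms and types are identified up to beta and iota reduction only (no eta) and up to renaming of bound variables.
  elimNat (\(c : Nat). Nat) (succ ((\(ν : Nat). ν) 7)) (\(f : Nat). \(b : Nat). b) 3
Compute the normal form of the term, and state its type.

resulting normal form:
  8
the term's type:
  Nat
observation: 11 normal-order steps normalize the term, beginning with an elimNat iota-redex.


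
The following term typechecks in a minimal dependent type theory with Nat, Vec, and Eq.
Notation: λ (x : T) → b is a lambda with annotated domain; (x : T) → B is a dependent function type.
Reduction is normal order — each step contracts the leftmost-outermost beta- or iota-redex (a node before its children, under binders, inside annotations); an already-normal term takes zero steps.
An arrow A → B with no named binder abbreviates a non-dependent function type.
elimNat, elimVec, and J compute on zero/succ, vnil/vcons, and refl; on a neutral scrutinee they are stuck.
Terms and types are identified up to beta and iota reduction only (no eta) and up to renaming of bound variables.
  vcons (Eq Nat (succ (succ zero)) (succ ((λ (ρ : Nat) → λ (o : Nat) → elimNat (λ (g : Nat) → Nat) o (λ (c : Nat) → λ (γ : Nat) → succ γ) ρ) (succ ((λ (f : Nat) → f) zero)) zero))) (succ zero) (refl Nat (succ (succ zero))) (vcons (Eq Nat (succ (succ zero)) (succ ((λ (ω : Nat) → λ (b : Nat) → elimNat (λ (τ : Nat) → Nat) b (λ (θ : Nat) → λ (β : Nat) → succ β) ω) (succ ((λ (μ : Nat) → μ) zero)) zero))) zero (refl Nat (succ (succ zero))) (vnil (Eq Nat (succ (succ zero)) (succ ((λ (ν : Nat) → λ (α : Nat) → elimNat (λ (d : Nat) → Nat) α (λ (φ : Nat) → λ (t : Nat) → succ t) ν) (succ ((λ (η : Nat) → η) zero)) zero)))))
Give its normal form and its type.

normal form:
  vcons (Eq Nat (succ (succ zero)) (succ (succ zero))) (succ zero) (refl Nat (succ (succ zero))) (vcons (Eq Nat (succ (succ zero)) (succ (succ zero))) zero (refl Nat (succ (succ zero))) (vnil (Eq Nat (succ (succ zero)) (succ (succ zero)))))
type:
  Vec (Eq Nat (succ (succ zero)) (succ (succ zero))) (succ (succ zero))
observation: contracting a beta-redex first, the term normalizes in 21 steps.


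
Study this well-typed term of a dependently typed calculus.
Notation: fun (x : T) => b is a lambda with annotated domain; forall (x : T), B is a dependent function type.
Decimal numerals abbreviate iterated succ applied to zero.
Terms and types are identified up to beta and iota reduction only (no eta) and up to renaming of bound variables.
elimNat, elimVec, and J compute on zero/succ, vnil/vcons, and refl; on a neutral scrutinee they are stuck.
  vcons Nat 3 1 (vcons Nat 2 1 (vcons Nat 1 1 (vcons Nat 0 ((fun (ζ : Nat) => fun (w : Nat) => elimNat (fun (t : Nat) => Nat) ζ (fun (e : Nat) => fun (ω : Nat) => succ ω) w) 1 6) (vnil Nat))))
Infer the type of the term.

the term's type:
  Vec Nat 4


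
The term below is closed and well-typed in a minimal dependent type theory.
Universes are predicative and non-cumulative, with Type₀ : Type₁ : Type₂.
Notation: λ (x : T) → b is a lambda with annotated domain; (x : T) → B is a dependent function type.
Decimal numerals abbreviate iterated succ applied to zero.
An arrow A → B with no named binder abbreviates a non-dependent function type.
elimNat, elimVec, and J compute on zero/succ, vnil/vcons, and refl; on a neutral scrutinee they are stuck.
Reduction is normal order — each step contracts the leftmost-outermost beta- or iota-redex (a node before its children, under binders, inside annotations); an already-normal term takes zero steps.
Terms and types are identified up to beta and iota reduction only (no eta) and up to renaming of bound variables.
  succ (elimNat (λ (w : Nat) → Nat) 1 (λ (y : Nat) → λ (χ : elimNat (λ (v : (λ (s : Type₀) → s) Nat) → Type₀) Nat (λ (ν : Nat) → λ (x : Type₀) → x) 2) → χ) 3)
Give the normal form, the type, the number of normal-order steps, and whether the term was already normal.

normal form:
  2
inferred type:
  Nat
reduction steps (normal order): 10
already normal: no
first contracted redex: an elimNat iota-redex


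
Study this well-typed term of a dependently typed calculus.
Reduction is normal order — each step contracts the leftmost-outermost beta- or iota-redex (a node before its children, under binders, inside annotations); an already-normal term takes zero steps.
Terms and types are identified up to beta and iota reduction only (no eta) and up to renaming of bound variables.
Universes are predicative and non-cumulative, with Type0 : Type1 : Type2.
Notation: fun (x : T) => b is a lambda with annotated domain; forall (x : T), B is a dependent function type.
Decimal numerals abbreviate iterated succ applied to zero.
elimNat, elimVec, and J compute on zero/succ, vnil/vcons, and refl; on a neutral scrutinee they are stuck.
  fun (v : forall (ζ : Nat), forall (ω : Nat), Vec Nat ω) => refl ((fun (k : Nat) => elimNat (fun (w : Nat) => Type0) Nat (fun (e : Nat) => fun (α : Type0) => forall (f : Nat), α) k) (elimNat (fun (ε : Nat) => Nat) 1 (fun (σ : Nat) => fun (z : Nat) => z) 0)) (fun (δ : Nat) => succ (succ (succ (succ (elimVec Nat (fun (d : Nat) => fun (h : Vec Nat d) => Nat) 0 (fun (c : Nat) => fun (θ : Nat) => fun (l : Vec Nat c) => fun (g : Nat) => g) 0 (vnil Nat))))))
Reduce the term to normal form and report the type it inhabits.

resulting normal form:
  fun (v : forall (ζ : Nat), forall (ω : Nat), Vec Nat ω) => refl (forall (k : Nat), Nat) (fun (w : Nat) => 4)
the term's type:
  forall (v : forall (ζ : Nat), forall (ω : Nat), Vec Nat ω), Eq (forall (k : Nat), Nat) (fun (w : Nat) => 4) (fun (e : Nat) => 4)


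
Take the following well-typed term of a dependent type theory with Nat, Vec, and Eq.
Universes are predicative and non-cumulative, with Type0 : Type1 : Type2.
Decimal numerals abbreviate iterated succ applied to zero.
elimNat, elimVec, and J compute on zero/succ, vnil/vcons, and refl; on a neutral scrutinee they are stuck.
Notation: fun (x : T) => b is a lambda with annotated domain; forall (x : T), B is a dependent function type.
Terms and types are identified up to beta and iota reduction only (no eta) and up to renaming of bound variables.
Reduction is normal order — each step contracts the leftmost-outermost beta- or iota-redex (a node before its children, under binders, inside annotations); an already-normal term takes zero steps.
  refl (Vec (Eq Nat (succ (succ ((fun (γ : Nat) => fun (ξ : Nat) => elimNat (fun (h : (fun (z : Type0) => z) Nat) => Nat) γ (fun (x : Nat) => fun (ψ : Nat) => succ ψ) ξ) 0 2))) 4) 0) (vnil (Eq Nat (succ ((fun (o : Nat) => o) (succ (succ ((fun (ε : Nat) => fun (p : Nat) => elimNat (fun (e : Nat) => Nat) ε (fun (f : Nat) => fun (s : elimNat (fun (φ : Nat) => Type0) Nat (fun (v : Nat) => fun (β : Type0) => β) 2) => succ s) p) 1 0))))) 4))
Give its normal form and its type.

resulting normal form:
  refl (Vec (Eq Nat 4 4) 0) (vnil (Eq Nat 4 4))
type:
  Eq (Vec (Eq Nat 4 4) 0) (vnil (Eq Nat 4 4)) (vnil (Eq Nat 4 4))
observation: reduction starts at a beta-redex, and 13 normal-order steps reach the normal form.


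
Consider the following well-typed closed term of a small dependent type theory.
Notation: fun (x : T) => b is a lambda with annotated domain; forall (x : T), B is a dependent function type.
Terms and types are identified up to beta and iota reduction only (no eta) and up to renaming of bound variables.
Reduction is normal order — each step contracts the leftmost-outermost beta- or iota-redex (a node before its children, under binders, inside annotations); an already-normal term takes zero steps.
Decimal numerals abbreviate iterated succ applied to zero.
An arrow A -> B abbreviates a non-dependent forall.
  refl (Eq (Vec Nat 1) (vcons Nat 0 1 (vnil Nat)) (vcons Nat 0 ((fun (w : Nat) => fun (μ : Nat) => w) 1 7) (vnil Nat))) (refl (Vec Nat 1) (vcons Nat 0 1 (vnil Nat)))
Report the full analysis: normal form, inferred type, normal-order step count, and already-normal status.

resulting normal form:
  refl (Eq (Vec Nat 1) (vcons Nat 0 1 (vnil Nat)) (vcons Nat 0 1 (vnil Nat))) (refl (Vec Nat 1) (vcons Nat 0 1 (vnil Nat)))
type:
  Eq (Eq (Vec Nat 1) (vcons Nat 0 1 (vnil Nat)) (vcons Nat 0 1 (vnil Nat))) (refl (Vec Nat 1) (vcons Nat 0 1 (vnil Nat))) (refl (Vec Nat 1) (vcons Nat 0 1 (vnil Nat)))
normal-order step count: 2
started in normal form: no
first contracted redex: a beta-redex


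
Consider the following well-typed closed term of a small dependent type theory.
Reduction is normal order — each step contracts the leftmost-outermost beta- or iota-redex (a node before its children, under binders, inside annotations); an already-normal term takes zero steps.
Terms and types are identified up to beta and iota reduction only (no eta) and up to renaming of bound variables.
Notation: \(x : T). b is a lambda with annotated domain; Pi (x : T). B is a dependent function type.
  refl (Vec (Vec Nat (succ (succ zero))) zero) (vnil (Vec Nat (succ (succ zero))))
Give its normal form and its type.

reduced normal form:
  refl (Vec (Vec Nat (succ (succ zero))) zero) (vnil (Vec Nat (succ (succ zero))))
the term's type:
  Eq (Vec (Vec Nat (succ (succ zero))) zero) (vnil (Vec Nat (succ (succ zero)))) (vnil (Vec Nat (succ (succ zero))))


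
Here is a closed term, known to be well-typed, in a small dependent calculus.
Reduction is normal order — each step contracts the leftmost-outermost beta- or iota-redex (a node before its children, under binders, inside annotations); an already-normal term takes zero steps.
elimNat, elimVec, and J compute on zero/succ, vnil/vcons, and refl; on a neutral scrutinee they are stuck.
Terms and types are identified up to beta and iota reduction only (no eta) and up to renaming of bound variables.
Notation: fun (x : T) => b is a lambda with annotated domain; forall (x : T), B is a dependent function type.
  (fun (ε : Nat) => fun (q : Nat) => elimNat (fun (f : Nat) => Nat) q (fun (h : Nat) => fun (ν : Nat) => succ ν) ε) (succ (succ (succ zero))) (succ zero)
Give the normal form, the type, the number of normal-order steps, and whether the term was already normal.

reduced normal form:
  succ (succ (succ (succ zero)))
inferred type:
  Nat
normal-order step count: 12
term was already normal: no
first redex: a beta-redex


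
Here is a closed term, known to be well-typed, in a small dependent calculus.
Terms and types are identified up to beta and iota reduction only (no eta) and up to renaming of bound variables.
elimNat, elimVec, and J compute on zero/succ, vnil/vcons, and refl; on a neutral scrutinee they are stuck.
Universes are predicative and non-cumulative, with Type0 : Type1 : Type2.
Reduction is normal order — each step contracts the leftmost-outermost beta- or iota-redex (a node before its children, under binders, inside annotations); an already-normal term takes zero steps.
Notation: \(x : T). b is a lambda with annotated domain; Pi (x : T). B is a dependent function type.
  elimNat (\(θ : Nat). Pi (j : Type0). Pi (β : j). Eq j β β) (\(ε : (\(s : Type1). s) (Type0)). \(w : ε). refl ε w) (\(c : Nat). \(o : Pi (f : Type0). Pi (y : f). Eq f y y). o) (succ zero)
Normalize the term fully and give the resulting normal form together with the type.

normal form:
  \(θ : Type0). \(j : θ). refl θ j
type:
  Pi (θ : Type0). Pi (j : θ). Eq θ j j
observation: reduction starts at an elimNat iota-redex, and 5 normal-order steps reach the normal form.


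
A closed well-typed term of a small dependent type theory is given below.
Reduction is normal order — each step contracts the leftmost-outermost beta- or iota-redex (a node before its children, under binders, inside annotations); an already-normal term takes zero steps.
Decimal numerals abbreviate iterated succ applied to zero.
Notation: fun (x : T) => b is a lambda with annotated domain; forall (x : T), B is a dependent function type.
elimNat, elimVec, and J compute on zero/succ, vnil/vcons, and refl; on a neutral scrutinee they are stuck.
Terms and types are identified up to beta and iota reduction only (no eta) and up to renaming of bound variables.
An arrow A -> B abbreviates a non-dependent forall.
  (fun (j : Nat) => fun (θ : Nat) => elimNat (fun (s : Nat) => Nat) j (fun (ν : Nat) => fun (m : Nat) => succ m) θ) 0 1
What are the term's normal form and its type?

resulting normal form:
  1
type:
  Nat
observation: normalization takes exactly 6 steps under the normal-order strategy.


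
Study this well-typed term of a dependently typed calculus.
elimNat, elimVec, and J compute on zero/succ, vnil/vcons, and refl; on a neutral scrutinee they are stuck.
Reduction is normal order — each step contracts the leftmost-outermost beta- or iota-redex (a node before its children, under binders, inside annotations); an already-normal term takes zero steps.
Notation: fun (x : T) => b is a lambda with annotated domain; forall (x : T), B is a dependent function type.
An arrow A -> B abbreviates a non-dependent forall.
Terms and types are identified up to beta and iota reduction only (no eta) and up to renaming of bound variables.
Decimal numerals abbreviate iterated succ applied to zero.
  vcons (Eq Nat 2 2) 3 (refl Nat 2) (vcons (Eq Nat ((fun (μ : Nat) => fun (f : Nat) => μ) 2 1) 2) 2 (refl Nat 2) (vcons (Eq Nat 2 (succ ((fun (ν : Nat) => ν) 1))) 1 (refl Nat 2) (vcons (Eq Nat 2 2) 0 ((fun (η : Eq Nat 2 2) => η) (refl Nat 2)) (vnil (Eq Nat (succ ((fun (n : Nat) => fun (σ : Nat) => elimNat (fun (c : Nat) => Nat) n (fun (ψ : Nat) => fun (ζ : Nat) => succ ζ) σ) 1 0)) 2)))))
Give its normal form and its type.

resulting normal form:
  vcons (Eq Nat 2 2) 3 (refl Nat 2) (vcons (Eq Nat 2 2) 2 (refl Nat 2) (vcons (Eq Nat 2 2) 1 (refl Nat 2) (vcons (Eq Nat 2 2) 0 (refl Nat 2) (vnil (Eq Nat 2 2)))))
the term's type:
  Vec (Eq Nat 2 2) 4
observation: the first redex contracted is a beta-redex; the normal form is reached in 7 normal-order steps.


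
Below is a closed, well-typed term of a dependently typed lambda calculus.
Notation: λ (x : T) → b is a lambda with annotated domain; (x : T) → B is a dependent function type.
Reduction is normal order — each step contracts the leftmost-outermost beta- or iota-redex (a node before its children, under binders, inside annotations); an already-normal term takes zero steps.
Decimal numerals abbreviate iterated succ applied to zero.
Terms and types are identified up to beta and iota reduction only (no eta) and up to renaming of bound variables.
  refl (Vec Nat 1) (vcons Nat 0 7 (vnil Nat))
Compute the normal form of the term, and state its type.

resulting normal form:
  refl (Vec Nat 1) (vcons Nat 0 7 (vnil Nat))
the term's type:
  Eq (Vec Nat 1) (vcons Nat 0 7 (vnil Nat)) (vcons Nat 0 7 (vnil Nat))
observation: no redex remains anywhere in the term; it is its own normal form.


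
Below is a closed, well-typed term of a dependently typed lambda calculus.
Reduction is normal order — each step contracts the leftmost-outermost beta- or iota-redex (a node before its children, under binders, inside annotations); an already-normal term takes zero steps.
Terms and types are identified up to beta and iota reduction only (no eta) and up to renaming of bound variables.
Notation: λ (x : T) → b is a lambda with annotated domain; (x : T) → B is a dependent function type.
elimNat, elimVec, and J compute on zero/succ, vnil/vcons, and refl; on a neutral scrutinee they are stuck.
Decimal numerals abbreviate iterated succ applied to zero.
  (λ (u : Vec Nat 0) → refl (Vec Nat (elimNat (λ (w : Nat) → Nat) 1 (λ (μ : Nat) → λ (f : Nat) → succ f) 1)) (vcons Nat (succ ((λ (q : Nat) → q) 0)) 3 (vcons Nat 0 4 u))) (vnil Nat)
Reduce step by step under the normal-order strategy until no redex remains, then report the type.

normal-order reduction:
  (λ (u : Vec Nat 0) → refl (Vec Nat (elimNat (λ (w : Nat) → Nat) 1 (λ (μ : Nat) → λ (f : Nat) → succ f) 1)) (vcons Nat (succ ((λ (q : Nat) → q) 0)) 3 (vcons Nat 0 4 u))) (vnil Nat)
  ~> refl (Vec Nat (elimNat (λ (u : Nat) → Nat) 1 (λ (w : Nat) → λ (μ : Nat) → succ μ) 1)) (vcons Nat (succ ((λ (f : Nat) → f) 0)) 3 (vcons Nat 0 4 (vnil Nat)))
  ~> refl (Vec Nat ((λ (u : Nat) → λ (w : Nat) → succ w) 0 (elimNat (λ (μ : Nat) → Nat) 1 (λ (f : Nat) → λ (q : Nat) → succ q) 0))) (vcons Nat (succ ((λ (ρ : Nat) → ρ) 0)) 3 (vcons Nat 0 4 (vnil Nat)))
  ~> refl (Vec Nat ((λ (u : Nat) → succ u) (elimNat (λ (w : Nat) → Nat) 1 (λ (μ : Nat) → λ (f : Nat) → succ f) 0))) (vcons Nat (succ ((λ (q : Nat) → q) 0)) 3 (vcons Nat 0 4 (vnil Nat)))
  ~> refl (Vec Nat (succ (elimNat (λ (u : Nat) → Nat) 1 (λ (w : Nat) → λ (μ : Nat) → succ μ) 0))) (vcons Nat (succ ((λ (f : Nat) → f) 0)) 3 (vcons Nat 0 4 (vnil Nat)))
  ~> refl (Vec Nat 2) (vcons Nat (succ ((λ (u : Nat) → u) 0)) 3 (vcons Nat 0 4 (vnil Nat)))
  ~> refl (Vec Nat 2) (vcons Nat 1 3 (vcons Nat 0 4 (vnil Nat)))
type:
  Eq (Vec Nat 2) (vcons Nat 1 3 (vcons Nat 0 4 (vnil Nat))) (vcons Nat 1 3 (vcons Nat 0 4 (vnil Nat)))
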